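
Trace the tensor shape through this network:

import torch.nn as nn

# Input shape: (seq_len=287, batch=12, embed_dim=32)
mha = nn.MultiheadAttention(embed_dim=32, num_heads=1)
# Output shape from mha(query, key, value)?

Input shape: (287, 12, 32)
Output shape: (287, 12, 32)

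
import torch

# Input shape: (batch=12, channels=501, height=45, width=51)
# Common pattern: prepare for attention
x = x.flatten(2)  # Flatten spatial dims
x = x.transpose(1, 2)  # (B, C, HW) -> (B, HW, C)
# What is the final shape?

Input shape: (12, 501, 45, 51)
  -> after flatten(2): (12, 501, 2295)
Output shape: (12, 2295, 501)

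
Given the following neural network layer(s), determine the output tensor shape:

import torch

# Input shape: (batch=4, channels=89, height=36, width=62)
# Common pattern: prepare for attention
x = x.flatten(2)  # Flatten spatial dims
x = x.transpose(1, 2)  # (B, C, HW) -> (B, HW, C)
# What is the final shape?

Input shape: (4, 89, 36, 62)
  -> after flatten(2): (4, 89, 2232)
Output shape: (4, 2232, 89)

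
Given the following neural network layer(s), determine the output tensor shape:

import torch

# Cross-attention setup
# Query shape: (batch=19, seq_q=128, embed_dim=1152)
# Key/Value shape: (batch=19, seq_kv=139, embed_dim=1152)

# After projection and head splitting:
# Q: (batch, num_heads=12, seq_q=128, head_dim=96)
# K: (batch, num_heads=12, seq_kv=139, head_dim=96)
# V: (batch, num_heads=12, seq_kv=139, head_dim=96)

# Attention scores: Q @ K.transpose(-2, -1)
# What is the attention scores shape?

Input shape: (19, 128, 1152)
Output shape: (19, 12, 128, 139)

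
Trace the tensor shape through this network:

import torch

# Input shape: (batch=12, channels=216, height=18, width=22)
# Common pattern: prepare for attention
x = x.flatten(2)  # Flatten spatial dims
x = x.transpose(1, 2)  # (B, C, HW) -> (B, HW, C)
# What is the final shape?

Input shape: (12, 216, 18, 22)
  -> after flatten(2): (12, 216, 396)
Output shape: (12, 396, 216)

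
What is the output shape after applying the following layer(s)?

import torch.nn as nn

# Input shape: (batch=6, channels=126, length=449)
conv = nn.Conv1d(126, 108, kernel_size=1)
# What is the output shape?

Input shape: (6, 126, 449)
Output shape: (6, 108, 449)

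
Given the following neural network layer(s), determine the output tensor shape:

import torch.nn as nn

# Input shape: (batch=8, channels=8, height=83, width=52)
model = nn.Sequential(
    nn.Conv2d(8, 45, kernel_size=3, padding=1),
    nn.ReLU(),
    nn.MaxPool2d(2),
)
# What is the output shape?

Input shape: (8, 8, 83, 52)
  -> after Conv2d: (8, 45, 83, 52)
  -> after ReLU: (8, 45, 83, 52)
Output shape: (8, 45, 41, 26)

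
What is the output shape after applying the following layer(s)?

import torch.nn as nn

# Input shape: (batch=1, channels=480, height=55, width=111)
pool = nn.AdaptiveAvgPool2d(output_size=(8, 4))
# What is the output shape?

Input shape: (1, 480, 55, 111)
Output shape: (1, 480, 8, 4)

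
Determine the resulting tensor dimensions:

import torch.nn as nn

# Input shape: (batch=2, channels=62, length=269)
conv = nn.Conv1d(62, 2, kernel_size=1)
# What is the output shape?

Input shape: (2, 62, 269)
Output shape: (2, 2, 269)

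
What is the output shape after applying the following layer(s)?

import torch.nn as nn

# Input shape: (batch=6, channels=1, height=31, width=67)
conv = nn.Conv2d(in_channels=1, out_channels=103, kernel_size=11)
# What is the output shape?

Input shape: (6, 1, 31, 67)
Output shape: (6, 103, 21, 57)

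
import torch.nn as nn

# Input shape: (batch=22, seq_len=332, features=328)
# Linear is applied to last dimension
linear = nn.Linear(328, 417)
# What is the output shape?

Input shape: (22, 332, 328)
Output shape: (22, 332, 417)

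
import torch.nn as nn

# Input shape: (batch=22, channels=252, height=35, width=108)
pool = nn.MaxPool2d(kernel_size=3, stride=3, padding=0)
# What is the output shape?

Input shape: (22, 252, 35, 108)
Output shape: (22, 252, 11, 36)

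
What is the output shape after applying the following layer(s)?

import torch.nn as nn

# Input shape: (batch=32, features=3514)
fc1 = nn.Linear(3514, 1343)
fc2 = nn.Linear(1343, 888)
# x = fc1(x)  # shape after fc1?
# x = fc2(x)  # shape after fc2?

Input shape: (32, 3514)
  -> after fc1: (32, 1343)
Output shape: (32, 888)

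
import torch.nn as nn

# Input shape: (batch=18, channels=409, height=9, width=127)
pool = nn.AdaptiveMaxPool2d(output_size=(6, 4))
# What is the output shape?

Input shape: (18, 409, 9, 127)
Output shape: (18, 409, 6, 4)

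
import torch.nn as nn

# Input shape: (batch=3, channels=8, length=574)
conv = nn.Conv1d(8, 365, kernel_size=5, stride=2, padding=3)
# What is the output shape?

Input shape: (3, 8, 574)
Output shape: (3, 365, 288)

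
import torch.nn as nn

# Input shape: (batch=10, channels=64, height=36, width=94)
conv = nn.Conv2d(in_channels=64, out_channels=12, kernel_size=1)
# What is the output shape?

Input shape: (10, 64, 36, 94)
Output shape: (10, 12, 36, 94)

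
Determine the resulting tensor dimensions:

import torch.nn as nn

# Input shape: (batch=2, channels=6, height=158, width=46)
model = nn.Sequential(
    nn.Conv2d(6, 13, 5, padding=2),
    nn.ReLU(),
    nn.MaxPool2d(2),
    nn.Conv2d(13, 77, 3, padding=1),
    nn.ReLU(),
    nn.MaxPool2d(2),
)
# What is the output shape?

Input shape: (2, 6, 158, 46)
  -> after first Conv2d: (2, 13, 158, 46)
  -> after first MaxPool2d: (2, 13, 79, 23)
  -> after second Conv2d: (2, 77, 79, 23)
Output shape: (2, 77, 39, 11)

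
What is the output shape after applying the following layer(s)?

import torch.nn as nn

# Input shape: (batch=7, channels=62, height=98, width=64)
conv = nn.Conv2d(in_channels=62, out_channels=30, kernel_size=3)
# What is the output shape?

Input shape: (7, 62, 98, 64)
Output shape: (7, 30, 96, 62)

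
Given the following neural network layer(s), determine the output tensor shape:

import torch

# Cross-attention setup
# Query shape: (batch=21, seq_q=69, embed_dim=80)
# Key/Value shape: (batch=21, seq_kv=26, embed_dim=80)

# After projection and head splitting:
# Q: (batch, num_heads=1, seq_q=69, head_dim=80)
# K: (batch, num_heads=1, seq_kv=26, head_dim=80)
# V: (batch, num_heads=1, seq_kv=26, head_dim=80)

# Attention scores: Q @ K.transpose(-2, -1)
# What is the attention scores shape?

Input shape: (21, 69, 80)
Output shape: (21, 1, 69, 26)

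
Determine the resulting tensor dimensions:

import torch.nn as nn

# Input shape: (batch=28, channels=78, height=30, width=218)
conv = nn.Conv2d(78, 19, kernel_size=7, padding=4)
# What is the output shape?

Input shape: (28, 78, 30, 218)
Output shape: (28, 19, 32, 220)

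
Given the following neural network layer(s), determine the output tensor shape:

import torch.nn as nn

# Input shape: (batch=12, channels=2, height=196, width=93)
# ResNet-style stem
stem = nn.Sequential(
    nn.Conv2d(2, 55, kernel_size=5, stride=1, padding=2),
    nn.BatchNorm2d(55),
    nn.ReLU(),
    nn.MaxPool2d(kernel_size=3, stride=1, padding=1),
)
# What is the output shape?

Input shape: (12, 2, 196, 93)
  -> after Conv2d 5x5 stride=1: (12, 55, 196, 93)
Output shape: (12, 55, 196, 93)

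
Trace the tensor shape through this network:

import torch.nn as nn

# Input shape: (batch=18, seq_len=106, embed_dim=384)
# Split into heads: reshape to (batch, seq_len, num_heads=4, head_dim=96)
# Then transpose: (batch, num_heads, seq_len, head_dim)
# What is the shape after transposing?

Input shape: (18, 106, 384)
  -> after reshape: (18, 106, 4, 96)
Output shape: (18, 4, 106, 96)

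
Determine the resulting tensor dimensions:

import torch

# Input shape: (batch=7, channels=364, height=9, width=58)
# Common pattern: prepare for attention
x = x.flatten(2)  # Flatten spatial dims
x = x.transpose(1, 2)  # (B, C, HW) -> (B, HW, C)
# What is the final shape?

Input shape: (7, 364, 9, 58)
  -> after flatten(2): (7, 364, 522)
Output shape: (7, 522, 364)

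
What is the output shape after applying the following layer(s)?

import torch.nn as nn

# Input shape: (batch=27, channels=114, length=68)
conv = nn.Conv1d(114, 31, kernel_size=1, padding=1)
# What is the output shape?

Input shape: (27, 114, 68)
Output shape: (27, 31, 70)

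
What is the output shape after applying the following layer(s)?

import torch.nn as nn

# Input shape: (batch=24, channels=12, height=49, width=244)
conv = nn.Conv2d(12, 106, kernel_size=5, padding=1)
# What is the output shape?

Input shape: (24, 12, 49, 244)
Output shape: (24, 106, 47, 242)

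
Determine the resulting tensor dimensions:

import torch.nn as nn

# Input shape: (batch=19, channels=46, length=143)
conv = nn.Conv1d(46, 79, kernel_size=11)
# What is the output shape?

Input shape: (19, 46, 143)
Output shape: (19, 79, 133)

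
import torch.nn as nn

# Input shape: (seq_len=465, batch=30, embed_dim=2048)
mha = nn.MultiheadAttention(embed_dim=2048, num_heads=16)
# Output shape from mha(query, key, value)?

Input shape: (465, 30, 2048)
Output shape: (465, 30, 2048)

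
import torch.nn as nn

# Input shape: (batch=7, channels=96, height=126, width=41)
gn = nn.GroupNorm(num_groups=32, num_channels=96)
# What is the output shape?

Input shape: (7, 96, 126, 41)
Output shape: (7, 96, 126, 41)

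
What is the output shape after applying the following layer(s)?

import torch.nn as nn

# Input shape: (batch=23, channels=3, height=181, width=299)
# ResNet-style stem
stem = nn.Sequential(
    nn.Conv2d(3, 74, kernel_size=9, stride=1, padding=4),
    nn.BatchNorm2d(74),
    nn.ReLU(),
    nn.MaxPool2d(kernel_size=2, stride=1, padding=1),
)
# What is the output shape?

Input shape: (23, 3, 181, 299)
  -> after Conv2d 9x9 stride=1: (23, 74, 181, 299)
Output shape: (23, 74, 182, 300)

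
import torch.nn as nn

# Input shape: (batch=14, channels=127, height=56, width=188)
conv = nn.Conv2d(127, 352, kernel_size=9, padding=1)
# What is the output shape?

Input shape: (14, 127, 56, 188)
Output shape: (14, 352, 50, 182)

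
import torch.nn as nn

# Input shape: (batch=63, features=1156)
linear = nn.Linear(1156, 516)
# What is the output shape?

Input shape: (63, 1156)
Output shape: (63, 516)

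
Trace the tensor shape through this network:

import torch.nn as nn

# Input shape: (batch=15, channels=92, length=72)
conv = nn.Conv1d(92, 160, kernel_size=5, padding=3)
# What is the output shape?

Input shape: (15, 92, 72)
Output shape: (15, 160, 74)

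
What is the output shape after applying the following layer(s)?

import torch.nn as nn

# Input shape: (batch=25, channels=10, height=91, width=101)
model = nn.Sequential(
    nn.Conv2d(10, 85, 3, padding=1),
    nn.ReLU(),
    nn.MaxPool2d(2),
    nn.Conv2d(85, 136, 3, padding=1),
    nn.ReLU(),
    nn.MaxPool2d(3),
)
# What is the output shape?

Input shape: (25, 10, 91, 101)
  -> after first Conv2d: (25, 85, 91, 101)
  -> after first MaxPool2d: (25, 85, 45, 50)
  -> after second Conv2d: (25, 136, 45, 50)
Output shape: (25, 136, 15, 16)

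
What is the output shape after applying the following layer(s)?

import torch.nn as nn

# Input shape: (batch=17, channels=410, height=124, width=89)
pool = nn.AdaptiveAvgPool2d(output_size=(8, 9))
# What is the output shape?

Input shape: (17, 410, 124, 89)
Output shape: (17, 410, 8, 9)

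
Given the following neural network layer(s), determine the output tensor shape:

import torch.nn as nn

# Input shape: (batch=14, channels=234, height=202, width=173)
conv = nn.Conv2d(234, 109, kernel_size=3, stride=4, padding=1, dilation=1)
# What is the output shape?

Input shape: (14, 234, 202, 173)
Output shape: (14, 109, 51, 44)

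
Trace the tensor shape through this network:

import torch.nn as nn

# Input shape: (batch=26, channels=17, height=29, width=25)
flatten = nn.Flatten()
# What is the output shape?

Input shape: (26, 17, 29, 25)
Output shape: (26, 12325)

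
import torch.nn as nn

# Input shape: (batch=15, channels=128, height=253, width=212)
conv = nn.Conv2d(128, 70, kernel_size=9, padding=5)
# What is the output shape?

Input shape: (15, 128, 253, 212)
Output shape: (15, 70, 255, 214)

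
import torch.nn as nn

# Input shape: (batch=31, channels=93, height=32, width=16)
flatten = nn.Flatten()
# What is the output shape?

Input shape: (31, 93, 32, 16)
Output shape: (31, 47616)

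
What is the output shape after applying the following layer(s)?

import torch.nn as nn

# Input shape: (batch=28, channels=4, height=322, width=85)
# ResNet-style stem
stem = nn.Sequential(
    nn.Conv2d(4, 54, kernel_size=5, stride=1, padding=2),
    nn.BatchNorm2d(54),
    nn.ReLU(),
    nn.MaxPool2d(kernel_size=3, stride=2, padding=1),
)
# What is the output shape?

Input shape: (28, 4, 322, 85)
  -> after Conv2d 5x5 stride=1: (28, 54, 322, 85)
Output shape: (28, 54, 161, 43)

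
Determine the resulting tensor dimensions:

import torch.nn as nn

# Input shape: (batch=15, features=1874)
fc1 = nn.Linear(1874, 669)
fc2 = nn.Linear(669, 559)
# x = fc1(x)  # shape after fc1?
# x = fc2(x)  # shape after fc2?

Input shape: (15, 1874)
  -> after fc1: (15, 669)
Output shape: (15, 559)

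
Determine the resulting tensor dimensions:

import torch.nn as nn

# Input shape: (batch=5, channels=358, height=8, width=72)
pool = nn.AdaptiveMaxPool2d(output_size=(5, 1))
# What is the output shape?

Input shape: (5, 358, 8, 72)
Output shape: (5, 358, 5, 1)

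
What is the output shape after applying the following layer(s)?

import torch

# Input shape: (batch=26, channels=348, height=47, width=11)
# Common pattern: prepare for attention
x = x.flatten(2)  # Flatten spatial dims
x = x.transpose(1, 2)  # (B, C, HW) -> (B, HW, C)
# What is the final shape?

Input shape: (26, 348, 47, 11)
  -> after flatten(2): (26, 348, 517)
Output shape: (26, 517, 348)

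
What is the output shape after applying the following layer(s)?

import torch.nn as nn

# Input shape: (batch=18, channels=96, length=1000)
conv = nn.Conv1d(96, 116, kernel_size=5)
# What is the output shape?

Input shape: (18, 96, 1000)
Output shape: (18, 116, 996)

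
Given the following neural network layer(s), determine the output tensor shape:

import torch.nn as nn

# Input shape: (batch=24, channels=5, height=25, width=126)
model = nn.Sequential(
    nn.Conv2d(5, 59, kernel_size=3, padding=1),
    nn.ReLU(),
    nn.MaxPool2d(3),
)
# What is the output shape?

Input shape: (24, 5, 25, 126)
  -> after Conv2d: (24, 59, 25, 126)
  -> after ReLU: (24, 59, 25, 126)
Output shape: (24, 59, 8, 42)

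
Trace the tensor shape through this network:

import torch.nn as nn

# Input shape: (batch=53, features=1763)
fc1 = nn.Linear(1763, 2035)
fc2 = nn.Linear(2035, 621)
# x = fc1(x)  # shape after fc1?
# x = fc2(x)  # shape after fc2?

Input shape: (53, 1763)
  -> after fc1: (53, 2035)
Output shape: (53, 621)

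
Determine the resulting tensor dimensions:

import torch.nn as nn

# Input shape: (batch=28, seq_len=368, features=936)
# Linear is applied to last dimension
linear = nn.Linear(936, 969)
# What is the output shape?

Input shape: (28, 368, 936)
Output shape: (28, 368, 969)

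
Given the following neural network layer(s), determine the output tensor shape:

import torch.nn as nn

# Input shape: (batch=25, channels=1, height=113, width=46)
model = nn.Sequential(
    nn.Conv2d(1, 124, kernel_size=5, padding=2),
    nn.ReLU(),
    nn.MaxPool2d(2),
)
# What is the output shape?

Input shape: (25, 1, 113, 46)
  -> after Conv2d: (25, 124, 113, 46)
  -> after ReLU: (25, 124, 113, 46)
Output shape: (25, 124, 56, 23)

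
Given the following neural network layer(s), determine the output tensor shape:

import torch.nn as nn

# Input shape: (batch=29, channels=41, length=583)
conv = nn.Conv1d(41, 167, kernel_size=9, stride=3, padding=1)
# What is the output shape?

Input shape: (29, 41, 583)
Output shape: (29, 167, 193)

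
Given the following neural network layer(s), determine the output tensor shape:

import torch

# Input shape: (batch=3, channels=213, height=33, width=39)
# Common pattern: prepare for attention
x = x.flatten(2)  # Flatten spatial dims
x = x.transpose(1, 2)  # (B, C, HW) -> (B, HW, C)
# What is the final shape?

Input shape: (3, 213, 33, 39)
  -> after flatten(2): (3, 213, 1287)
Output shape: (3, 1287, 213)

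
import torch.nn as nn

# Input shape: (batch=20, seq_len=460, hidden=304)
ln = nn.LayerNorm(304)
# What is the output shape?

Input shape: (20, 460, 304)
Output shape: (20, 460, 304)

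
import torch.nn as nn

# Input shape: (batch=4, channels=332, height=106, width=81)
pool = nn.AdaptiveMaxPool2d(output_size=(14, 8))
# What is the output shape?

Input shape: (4, 332, 106, 81)
Output shape: (4, 332, 14, 8)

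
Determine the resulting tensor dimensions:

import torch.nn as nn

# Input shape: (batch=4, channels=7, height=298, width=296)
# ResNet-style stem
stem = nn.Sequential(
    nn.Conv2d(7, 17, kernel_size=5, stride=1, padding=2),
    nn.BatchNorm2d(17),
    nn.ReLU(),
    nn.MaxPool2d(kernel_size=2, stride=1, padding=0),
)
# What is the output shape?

Input shape: (4, 7, 298, 296)
  -> after Conv2d 5x5 stride=1: (4, 17, 298, 296)
Output shape: (4, 17, 297, 295)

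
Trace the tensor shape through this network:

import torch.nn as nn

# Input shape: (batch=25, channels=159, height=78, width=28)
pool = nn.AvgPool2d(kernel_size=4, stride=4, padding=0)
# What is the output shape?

Input shape: (25, 159, 78, 28)
Output shape: (25, 159, 19, 7)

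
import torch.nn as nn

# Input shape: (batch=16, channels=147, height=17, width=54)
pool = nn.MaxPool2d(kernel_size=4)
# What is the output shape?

Input shape: (16, 147, 17, 54)
Output shape: (16, 147, 4, 13)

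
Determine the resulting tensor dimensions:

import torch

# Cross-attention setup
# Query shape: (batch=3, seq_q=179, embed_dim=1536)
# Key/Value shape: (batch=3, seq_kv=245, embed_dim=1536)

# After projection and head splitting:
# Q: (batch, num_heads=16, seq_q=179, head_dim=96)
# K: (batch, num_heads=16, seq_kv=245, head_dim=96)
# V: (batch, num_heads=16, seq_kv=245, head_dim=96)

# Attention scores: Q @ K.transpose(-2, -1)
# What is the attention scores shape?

Input shape: (3, 179, 1536)
Output shape: (3, 16, 179, 245)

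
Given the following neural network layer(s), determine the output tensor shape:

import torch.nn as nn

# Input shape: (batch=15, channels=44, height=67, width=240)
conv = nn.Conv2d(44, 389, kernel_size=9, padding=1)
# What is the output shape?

Input shape: (15, 44, 67, 240)
Output shape: (15, 389, 61, 234)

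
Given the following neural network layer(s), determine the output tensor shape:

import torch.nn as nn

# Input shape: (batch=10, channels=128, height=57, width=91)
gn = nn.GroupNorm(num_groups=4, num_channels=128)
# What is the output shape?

Input shape: (10, 128, 57, 91)
Output shape: (10, 128, 57, 91)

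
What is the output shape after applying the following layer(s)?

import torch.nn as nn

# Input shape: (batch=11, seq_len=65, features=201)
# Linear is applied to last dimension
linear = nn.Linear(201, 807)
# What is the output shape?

Input shape: (11, 65, 201)
Output shape: (11, 65, 807)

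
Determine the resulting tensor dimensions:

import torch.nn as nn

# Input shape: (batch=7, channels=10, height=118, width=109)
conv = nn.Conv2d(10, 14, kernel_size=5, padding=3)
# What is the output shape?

Input shape: (7, 10, 118, 109)
Output shape: (7, 14, 120, 111)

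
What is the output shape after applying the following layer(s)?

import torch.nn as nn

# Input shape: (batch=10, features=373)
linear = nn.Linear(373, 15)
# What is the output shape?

Input shape: (10, 373)
Output shape: (10, 15)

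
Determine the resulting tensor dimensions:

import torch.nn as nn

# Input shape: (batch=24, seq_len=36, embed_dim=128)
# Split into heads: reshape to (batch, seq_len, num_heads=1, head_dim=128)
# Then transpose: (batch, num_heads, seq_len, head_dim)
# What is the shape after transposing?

Input shape: (24, 36, 128)
  -> after reshape: (24, 36, 1, 128)
Output shape: (24, 1, 36, 128)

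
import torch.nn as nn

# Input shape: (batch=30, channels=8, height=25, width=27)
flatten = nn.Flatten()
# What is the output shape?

Input shape: (30, 8, 25, 27)
Output shape: (30, 5400)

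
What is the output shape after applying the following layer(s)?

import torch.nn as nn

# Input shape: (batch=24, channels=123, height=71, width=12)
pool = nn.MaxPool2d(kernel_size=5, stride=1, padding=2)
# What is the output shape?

Input shape: (24, 123, 71, 12)
Output shape: (24, 123, 71, 12)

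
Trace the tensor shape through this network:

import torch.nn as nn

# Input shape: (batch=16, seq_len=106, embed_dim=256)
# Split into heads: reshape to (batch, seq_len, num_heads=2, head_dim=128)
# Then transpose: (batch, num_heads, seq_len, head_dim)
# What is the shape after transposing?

Input shape: (16, 106, 256)
  -> after reshape: (16, 106, 2, 128)
Output shape: (16, 2, 106, 128)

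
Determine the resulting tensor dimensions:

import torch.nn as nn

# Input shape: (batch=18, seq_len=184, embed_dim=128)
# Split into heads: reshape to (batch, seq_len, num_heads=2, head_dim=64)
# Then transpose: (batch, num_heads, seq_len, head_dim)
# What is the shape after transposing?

Input shape: (18, 184, 128)
  -> after reshape: (18, 184, 2, 64)
Output shape: (18, 2, 184, 64)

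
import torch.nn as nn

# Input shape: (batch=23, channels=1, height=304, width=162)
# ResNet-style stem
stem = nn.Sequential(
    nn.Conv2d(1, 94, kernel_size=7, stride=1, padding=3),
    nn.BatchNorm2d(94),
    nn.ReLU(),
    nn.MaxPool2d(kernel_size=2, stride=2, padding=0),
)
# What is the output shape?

Input shape: (23, 1, 304, 162)
  -> after Conv2d 7x7 stride=1: (23, 94, 304, 162)
Output shape: (23, 94, 152, 81)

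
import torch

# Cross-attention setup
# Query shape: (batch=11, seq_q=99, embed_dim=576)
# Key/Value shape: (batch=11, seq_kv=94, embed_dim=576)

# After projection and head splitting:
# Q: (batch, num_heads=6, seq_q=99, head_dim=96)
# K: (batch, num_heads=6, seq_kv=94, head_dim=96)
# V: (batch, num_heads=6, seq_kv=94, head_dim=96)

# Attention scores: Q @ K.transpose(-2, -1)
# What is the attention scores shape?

Input shape: (11, 99, 576)
Output shape: (11, 6, 99, 94)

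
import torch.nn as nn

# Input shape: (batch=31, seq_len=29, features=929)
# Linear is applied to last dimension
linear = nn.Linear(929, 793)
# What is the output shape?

Input shape: (31, 29, 929)
Output shape: (31, 29, 793)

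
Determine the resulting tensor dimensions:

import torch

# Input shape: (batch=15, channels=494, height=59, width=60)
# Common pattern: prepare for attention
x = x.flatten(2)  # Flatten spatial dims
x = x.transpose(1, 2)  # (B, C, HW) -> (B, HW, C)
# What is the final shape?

Input shape: (15, 494, 59, 60)
  -> after flatten(2): (15, 494, 3540)
Output shape: (15, 3540, 494)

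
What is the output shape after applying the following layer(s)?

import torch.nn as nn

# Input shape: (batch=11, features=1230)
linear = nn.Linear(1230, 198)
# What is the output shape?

Input shape: (11, 1230)
Output shape: (11, 198)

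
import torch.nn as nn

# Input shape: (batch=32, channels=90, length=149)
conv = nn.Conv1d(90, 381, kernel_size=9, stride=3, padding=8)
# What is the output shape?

Input shape: (32, 90, 149)
Output shape: (32, 381, 53)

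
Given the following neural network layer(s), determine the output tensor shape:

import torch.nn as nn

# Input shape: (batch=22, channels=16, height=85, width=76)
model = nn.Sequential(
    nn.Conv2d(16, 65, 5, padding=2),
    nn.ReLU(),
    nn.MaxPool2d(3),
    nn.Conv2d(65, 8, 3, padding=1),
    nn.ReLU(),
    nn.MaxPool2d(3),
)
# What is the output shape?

Input shape: (22, 16, 85, 76)
  -> after first Conv2d: (22, 65, 85, 76)
  -> after first MaxPool2d: (22, 65, 28, 25)
  -> after second Conv2d: (22, 8, 28, 25)
Output shape: (22, 8, 9, 8)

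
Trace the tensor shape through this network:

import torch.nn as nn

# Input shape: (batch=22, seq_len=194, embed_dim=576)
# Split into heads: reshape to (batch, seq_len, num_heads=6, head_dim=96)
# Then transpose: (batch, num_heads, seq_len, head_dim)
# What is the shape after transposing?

Input shape: (22, 194, 576)
  -> after reshape: (22, 194, 6, 96)
Output shape: (22, 6, 194, 96)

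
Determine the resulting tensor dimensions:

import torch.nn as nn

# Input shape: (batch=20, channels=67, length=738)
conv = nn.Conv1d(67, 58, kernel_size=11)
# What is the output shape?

Input shape: (20, 67, 738)
Output shape: (20, 58, 728)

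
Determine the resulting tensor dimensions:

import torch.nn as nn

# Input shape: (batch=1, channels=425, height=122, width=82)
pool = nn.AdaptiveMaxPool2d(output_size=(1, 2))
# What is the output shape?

Input shape: (1, 425, 122, 82)
Output shape: (1, 425, 1, 2)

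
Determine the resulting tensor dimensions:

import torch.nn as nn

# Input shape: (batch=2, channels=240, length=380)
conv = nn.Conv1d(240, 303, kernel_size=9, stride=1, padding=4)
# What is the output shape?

Input shape: (2, 240, 380)
Output shape: (2, 303, 380)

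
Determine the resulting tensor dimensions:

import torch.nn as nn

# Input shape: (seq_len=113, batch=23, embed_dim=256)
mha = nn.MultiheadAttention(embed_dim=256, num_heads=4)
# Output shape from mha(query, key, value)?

Input shape: (113, 23, 256)
Output shape: (113, 23, 256)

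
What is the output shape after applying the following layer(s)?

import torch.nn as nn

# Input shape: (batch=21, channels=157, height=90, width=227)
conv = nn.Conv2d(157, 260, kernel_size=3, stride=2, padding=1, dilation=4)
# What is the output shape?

Input shape: (21, 157, 90, 227)
Output shape: (21, 260, 42, 111)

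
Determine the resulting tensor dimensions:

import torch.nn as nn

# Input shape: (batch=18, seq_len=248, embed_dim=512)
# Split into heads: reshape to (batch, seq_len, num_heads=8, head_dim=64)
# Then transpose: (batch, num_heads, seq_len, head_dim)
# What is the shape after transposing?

Input shape: (18, 248, 512)
  -> after reshape: (18, 248, 8, 64)
Output shape: (18, 8, 248, 64)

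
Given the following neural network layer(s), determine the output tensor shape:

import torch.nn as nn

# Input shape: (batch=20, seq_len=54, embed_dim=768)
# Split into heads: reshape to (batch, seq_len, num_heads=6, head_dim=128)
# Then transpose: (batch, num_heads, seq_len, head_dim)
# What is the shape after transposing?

Input shape: (20, 54, 768)
  -> after reshape: (20, 54, 6, 128)
Output shape: (20, 6, 54, 128)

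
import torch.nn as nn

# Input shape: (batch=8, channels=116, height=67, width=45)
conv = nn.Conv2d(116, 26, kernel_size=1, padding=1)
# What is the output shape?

Input shape: (8, 116, 67, 45)
Output shape: (8, 26, 69, 47)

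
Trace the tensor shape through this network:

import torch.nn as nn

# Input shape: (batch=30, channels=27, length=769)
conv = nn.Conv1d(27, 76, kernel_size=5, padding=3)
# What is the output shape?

Input shape: (30, 27, 769)
Output shape: (30, 76, 771)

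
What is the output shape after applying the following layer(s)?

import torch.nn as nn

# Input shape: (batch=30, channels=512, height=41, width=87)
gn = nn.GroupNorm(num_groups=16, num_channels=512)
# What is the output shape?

Input shape: (30, 512, 41, 87)
Output shape: (30, 512, 41, 87)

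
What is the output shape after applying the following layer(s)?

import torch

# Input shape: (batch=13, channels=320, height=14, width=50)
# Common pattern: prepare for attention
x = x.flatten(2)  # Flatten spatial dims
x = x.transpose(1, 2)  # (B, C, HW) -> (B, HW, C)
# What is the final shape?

Input shape: (13, 320, 14, 50)
  -> after flatten(2): (13, 320, 700)
Output shape: (13, 700, 320)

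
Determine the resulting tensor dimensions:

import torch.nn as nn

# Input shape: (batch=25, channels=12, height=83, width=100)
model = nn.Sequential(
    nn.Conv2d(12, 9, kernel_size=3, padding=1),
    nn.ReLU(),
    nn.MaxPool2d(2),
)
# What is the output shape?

Input shape: (25, 12, 83, 100)
  -> after Conv2d: (25, 9, 83, 100)
  -> after ReLU: (25, 9, 83, 100)
Output shape: (25, 9, 41, 50)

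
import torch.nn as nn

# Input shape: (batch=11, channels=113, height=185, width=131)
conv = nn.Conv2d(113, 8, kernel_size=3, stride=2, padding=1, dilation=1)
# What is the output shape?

Input shape: (11, 113, 185, 131)
Output shape: (11, 8, 93, 66)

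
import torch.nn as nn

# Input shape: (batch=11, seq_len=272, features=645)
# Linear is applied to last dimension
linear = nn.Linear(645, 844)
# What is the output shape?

Input shape: (11, 272, 645)
Output shape: (11, 272, 844)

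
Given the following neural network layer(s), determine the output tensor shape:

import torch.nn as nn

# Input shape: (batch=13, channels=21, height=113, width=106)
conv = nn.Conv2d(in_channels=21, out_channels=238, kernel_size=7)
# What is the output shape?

Input shape: (13, 21, 113, 106)
Output shape: (13, 238, 107, 100)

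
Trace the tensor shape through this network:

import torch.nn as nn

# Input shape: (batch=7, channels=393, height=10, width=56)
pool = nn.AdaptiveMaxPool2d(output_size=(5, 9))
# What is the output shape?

Input shape: (7, 393, 10, 56)
Output shape: (7, 393, 5, 9)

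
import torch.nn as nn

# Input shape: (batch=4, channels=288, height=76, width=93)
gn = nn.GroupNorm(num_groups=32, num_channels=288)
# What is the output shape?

Input shape: (4, 288, 76, 93)
Output shape: (4, 288, 76, 93)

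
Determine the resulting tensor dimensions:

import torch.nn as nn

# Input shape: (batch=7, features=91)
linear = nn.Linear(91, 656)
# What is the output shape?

Input shape: (7, 91)
Output shape: (7, 656)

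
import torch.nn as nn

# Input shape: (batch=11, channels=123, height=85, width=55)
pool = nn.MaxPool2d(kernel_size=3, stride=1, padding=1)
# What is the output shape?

Input shape: (11, 123, 85, 55)
Output shape: (11, 123, 85, 55)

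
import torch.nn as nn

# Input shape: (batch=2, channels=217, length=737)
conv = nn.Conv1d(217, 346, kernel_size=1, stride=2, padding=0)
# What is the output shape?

Input shape: (2, 217, 737)
Output shape: (2, 346, 369)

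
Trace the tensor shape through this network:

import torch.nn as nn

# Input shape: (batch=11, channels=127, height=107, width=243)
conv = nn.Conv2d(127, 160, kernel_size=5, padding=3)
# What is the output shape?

Input shape: (11, 127, 107, 243)
Output shape: (11, 160, 109, 245)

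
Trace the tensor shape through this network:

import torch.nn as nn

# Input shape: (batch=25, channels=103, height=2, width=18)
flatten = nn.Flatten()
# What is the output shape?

Input shape: (25, 103, 2, 18)
Output shape: (25, 3708)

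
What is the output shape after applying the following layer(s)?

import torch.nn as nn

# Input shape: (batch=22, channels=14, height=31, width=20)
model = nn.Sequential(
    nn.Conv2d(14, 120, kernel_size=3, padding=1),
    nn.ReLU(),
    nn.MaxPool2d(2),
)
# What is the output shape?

Input shape: (22, 14, 31, 20)
  -> after Conv2d: (22, 120, 31, 20)
  -> after ReLU: (22, 120, 31, 20)
Output shape: (22, 120, 15, 10)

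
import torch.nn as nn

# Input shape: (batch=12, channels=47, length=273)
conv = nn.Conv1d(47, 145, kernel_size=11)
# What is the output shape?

Input shape: (12, 47, 273)
Output shape: (12, 145, 263)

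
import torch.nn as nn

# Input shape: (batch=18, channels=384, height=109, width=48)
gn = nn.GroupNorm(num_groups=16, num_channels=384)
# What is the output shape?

Input shape: (18, 384, 109, 48)
Output shape: (18, 384, 109, 48)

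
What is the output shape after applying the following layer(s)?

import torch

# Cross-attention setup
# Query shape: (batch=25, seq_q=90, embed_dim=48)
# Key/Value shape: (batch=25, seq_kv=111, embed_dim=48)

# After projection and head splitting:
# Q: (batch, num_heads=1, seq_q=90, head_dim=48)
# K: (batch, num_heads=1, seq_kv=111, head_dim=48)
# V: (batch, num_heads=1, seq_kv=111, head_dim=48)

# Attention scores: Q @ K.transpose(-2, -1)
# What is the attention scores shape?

Input shape: (25, 90, 48)
Output shape: (25, 1, 90, 111)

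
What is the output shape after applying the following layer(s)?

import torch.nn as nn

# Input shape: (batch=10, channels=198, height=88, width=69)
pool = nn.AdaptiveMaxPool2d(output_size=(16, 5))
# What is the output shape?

Input shape: (10, 198, 88, 69)
Output shape: (10, 198, 16, 5)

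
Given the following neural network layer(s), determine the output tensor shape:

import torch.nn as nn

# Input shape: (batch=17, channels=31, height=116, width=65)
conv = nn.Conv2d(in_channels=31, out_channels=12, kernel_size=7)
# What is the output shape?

Input shape: (17, 31, 116, 65)
Output shape: (17, 12, 110, 59)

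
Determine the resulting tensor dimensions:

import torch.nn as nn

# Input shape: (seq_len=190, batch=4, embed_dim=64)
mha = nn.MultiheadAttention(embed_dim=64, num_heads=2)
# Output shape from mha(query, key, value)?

Input shape: (190, 4, 64)
Output shape: (190, 4, 64)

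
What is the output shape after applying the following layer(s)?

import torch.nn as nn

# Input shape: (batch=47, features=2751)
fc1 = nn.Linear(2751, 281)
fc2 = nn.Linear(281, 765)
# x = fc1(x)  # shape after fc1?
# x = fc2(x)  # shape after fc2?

Input shape: (47, 2751)
  -> after fc1: (47, 281)
Output shape: (47, 765)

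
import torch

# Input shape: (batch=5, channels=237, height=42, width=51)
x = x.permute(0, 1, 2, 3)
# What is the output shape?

Input shape: (5, 237, 42, 51)
Output shape: (5, 237, 42, 51)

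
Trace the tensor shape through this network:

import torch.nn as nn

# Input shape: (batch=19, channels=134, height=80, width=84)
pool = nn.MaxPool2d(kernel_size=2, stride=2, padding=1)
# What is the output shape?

Input shape: (19, 134, 80, 84)
Output shape: (19, 134, 41, 43)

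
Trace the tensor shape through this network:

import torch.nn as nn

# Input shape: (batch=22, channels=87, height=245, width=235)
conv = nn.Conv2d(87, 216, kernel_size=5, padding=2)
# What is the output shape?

Input shape: (22, 87, 245, 235)
Output shape: (22, 216, 245, 235)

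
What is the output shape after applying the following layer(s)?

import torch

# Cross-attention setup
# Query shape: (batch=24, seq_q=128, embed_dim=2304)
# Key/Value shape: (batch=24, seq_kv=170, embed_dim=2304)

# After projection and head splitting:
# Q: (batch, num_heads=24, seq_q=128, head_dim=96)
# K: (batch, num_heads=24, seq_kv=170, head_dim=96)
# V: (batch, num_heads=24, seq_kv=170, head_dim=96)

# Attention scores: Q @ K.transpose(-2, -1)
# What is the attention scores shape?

Input shape: (24, 128, 2304)
Output shape: (24, 24, 128, 170)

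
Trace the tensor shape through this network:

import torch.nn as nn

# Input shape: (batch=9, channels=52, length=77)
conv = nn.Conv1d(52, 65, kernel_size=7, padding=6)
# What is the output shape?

Input shape: (9, 52, 77)
Output shape: (9, 65, 83)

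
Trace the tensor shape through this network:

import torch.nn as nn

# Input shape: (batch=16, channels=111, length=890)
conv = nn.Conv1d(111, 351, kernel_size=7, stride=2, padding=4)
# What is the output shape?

Input shape: (16, 111, 890)
Output shape: (16, 351, 446)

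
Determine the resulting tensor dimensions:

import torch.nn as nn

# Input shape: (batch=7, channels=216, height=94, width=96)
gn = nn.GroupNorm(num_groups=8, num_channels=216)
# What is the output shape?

Input shape: (7, 216, 94, 96)
Output shape: (7, 216, 94, 96)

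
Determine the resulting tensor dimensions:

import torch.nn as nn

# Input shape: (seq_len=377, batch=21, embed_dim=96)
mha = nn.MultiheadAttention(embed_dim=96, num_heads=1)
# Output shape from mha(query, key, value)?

Input shape: (377, 21, 96)
Output shape: (377, 21, 96)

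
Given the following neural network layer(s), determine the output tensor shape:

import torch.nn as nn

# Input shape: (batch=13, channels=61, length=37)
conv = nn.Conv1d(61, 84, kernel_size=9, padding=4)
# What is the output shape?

Input shape: (13, 61, 37)
Output shape: (13, 84, 37)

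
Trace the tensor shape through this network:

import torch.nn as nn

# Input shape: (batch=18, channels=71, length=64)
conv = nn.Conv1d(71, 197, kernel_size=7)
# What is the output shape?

Input shape: (18, 71, 64)
Output shape: (18, 197, 58)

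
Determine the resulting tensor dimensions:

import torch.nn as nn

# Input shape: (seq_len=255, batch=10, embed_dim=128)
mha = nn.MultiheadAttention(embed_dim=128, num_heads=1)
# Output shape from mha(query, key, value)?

Input shape: (255, 10, 128)
Output shape: (255, 10, 128)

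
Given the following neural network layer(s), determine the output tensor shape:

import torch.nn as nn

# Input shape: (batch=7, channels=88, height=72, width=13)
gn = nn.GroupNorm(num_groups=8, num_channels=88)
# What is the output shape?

Input shape: (7, 88, 72, 13)
Output shape: (7, 88, 72, 13)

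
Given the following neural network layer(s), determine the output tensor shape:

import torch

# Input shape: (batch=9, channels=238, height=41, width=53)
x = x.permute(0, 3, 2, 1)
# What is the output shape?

Input shape: (9, 238, 41, 53)
Output shape: (9, 53, 41, 238)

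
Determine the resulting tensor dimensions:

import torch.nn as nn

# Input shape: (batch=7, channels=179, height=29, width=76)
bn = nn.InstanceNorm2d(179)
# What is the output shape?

Input shape: (7, 179, 29, 76)
Output shape: (7, 179, 29, 76)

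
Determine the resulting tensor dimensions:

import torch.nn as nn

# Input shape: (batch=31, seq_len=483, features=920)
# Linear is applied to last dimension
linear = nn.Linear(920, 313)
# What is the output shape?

Input shape: (31, 483, 920)
Output shape: (31, 483, 313)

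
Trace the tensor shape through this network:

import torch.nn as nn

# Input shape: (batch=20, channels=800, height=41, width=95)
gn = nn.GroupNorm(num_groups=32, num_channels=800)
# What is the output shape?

Input shape: (20, 800, 41, 95)
Output shape: (20, 800, 41, 95)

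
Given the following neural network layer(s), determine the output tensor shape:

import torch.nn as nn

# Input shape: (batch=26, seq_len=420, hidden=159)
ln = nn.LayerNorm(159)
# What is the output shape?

Input shape: (26, 420, 159)
Output shape: (26, 420, 159)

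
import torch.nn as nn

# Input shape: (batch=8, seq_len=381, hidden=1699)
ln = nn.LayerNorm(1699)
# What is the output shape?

Input shape: (8, 381, 1699)
Output shape: (8, 381, 1699)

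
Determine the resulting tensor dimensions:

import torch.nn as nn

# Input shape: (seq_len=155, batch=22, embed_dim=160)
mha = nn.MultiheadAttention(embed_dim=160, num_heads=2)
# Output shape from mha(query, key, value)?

Input shape: (155, 22, 160)
Output shape: (155, 22, 160)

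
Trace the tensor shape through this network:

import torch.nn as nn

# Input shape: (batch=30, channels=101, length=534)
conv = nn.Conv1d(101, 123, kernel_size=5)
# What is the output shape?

Input shape: (30, 101, 534)
Output shape: (30, 123, 530)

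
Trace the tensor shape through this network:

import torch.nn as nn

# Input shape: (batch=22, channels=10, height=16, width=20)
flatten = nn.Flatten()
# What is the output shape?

Input shape: (22, 10, 16, 20)
Output shape: (22, 3200)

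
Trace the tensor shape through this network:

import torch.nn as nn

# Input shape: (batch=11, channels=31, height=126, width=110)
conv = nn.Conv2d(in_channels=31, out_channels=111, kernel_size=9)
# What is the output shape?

Input shape: (11, 31, 126, 110)
Output shape: (11, 111, 118, 102)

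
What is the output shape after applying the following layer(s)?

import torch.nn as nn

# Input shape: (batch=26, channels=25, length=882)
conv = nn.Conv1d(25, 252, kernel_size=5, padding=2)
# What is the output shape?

Input shape: (26, 25, 882)
Output shape: (26, 252, 882)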